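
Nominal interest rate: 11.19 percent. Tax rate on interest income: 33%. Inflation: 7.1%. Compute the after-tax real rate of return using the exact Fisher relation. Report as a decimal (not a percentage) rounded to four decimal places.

After-tax nominal return = 11.19% × (1 − 0.33) = 7.4973%.
1 + r = 1.074973 / 1.07100 = 1.003710
After-tax real rate = 1.003710 − 1 → 0.0037.

0.0037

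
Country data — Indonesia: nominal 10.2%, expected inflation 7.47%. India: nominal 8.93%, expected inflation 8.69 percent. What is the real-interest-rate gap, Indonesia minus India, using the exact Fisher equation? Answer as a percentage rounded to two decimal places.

Indonesia: (1 + 0.1020)/(1 + 0.0747) − 1 = 2.5402%
India: (1 + 0.0893)/(1 + 0.0869) − 1 = 0.2208%
Differential = 2.5402% − 0.2208% = 2.3194% → 2.32%.

2.32%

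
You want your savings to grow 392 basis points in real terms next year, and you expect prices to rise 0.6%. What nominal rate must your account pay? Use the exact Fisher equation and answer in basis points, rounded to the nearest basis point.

(1 + i) = (1 + r)(1 + π) = 1.03920 × 1.00600 = 1.0454352
i = 1.0454352 − 1, so the required nominal rate is 454 basis points.

454 basis points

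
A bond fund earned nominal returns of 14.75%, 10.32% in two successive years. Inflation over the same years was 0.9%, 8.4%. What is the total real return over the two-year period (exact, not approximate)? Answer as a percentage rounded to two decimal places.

Nominal growth factor = 1.1475 × 1.1032 = 1.265922
Price-level growth factor = 1.0090 × 1.0840 = 1.093756
Real growth factor = 1.265922 / 1.093756 = 1.157408
Total real return = 1.157408 − 1 → 15.74%.

15.74%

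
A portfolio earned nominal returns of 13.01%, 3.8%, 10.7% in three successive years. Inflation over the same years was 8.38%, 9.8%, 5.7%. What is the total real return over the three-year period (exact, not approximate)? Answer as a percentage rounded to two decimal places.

3.24%

Nominal growth factor = 1.1301 × 1.0380 × 1.1070 = 1.298559
Price-level growth factor = 1.0838 × 1.0980 × 1.0570 = 1.257843
Real growth factor = 1.298559 / 1.257843 = 1.032370
Total real return = 1.032370 − 1 → 3.24%.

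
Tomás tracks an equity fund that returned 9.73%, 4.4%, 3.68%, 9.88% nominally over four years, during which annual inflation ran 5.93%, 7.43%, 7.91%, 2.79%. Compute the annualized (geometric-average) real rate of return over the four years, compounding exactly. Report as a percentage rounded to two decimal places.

0.84%

Nominal growth factor = 1.0973 × 1.0440 × 1.0368 × 1.0988 = 1.30508716
Price-level growth factor = 1.0593 × 1.0743 × 1.0791 × 1.0279 = 1.26228408
Real growth factor = 1.30508716 / 1.26228408 = 1.03390923
Annualized real rate = 1.03390923^(1/4) − 1 = 0.8372% → 0.84%.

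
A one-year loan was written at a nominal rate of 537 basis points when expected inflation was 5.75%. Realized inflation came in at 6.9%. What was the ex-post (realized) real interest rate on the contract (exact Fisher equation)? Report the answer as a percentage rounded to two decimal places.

-1.43%

Ex-post: (1 + 0.0537)/(1 + 0.0690) − 1 = -1.4312%
So the realized real rate is -1.43%.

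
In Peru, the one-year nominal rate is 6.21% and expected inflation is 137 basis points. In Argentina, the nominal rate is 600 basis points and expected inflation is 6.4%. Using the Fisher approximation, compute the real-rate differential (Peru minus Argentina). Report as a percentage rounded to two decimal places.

Peru: 6.21% − 1.37% = 4.840%
Argentina: 6% − 6.4% = -0.400%
Differential = 5.240% → 5.24%.

5.24%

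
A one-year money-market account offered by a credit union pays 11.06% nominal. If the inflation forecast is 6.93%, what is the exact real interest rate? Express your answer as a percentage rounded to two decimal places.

By the Fisher equation, 1 + r = (1 + i)/(1 + π).
1 + r = 1.11060 / 1.06930 = 1.038623
r = 1.038623 − 1 = 3.8623%, i.e. 3.86%.

3.86%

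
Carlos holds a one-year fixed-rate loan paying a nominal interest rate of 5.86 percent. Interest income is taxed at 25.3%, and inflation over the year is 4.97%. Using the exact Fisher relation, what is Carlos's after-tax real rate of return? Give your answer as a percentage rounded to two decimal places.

After-tax nominal return = 5.86% × (1 − 0.253) = 4.37742%.
1 + r = 1.0437742 / 1.04970 = 0.994355
After-tax real rate = 0.994355 − 1 → -0.56%.

-0.56%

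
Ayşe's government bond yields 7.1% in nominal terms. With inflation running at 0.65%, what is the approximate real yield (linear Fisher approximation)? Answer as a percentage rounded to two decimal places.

r ≈ i − π = 7.1% − 0.65% = 6.45%.

6.45%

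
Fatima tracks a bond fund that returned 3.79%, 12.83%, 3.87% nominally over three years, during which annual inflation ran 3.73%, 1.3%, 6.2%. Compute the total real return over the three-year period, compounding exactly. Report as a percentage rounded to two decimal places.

9.00%

Compound the nominal returns: 1.0379 × 1.1283 × 1.0387 = 1.216383.
Compound inflation: 1.0373 × 1.0130 × 1.0620 = 1.115934.
Deflate: 1.216383 / 1.115934 = 1.090014.
Total real return = 1.090014 − 1 → 9.00%.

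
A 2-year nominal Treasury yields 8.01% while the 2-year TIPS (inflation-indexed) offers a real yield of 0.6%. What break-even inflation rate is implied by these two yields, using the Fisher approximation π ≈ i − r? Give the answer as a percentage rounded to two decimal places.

π ≈ i − r = 8.01% − 0.6% → 7.41%.

7.41%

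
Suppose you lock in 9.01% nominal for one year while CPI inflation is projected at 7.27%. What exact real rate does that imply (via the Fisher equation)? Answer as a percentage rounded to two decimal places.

1 + r = 1.09010 / 1.07270 = 1.016221
r = 1.016221 − 1 = 1.6221%, i.e. 1.62%.

1.62%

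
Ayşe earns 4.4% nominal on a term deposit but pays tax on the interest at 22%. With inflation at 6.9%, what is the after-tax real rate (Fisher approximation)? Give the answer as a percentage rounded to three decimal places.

After-tax nominal return = 4.4% × (1 − 0.22) = 3.4320%.
r ≈ 3.4320% − 6.9% → -3.468%.

-3.468%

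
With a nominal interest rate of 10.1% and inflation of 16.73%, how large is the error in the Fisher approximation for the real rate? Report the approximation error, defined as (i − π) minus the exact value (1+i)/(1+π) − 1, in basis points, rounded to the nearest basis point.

-95 basis points

Approximate: r ≈ 10.100% − 16.730% = -6.6300%
Exact: (1 + 0.1010)/(1 + 0.1673) − 1 = -5.6798%
Error = -6.6300% − (-5.6798%) = -0.9502% → -95 basis points.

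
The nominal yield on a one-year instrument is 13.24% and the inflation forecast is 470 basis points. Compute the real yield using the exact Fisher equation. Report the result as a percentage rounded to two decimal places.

By the Fisher relation, 1 + r = (1 + i)/(1 + π).
1 + r = 1.13240 / 1.04700 = 1.081566
r = 1.081566 − 1 = 8.1566%, i.e. 8.16%.

8.16%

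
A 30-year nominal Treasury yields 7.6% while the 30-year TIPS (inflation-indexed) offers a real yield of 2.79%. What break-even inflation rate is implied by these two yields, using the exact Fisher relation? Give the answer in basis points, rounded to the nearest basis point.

468 basis points

(1 + π) = (1 + i)/(1 + r) = 1.07600 / 1.02790 = 1.046794
Break-even inflation = 1.046794 − 1 → 468 basis points.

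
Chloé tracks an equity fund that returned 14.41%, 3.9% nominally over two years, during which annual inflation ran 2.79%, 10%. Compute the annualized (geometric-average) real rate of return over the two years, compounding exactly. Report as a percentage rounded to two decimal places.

Compound the nominal returns: 1.1441 × 1.0390 = 1.18871990.
Compound inflation: 1.0279 × 1.1000 = 1.13069000.
Deflate: 1.18871990 / 1.13069000 = 1.05132256.
Annualized real rate = 1.05132256^(1/2) − 1 = 2.5340% → 2.53%.

2.53%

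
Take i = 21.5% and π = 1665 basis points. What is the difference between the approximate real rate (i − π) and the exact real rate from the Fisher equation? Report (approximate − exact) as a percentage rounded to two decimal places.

Approximate: r ≈ 21.500% − 16.650% = 4.8500%
Exact: (1 + 0.2150)/(1 + 0.1665) − 1 = 4.1577%
Error = 4.8500% − 4.1577% = 0.6923% → 0.69%.

0.69%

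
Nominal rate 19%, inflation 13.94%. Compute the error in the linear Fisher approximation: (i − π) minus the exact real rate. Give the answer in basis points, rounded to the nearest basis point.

Approximate: r ≈ 19.000% − 13.940% = 5.0600%
Exact: (1 + 0.1900)/(1 + 0.1394) − 1 = 4.4409%
Error = 5.0600% − 4.4409% = 0.6191% → 62 basis points.

62 basis points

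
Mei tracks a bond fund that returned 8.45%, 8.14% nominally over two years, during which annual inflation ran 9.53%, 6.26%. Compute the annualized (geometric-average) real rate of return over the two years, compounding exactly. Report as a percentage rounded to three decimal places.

0.382%

Compound the nominal returns: 1.0845 × 1.0814 = 1.17277830.
Compound inflation: 1.0953 × 1.0626 = 1.16386578.
Deflate: 1.17277830 / 1.16386578 = 1.00765769.
Annualized real rate = 1.00765769^(1/2) − 1 = 0.3822% → 0.382%.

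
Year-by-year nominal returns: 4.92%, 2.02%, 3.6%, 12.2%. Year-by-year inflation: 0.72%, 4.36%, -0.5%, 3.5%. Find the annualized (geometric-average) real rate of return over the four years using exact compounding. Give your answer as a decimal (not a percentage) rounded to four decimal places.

Nominal growth factor = 1.0492 × 1.0202 × 1.0360 × 1.1220 = 1.24421724
Price-level growth factor = 1.0072 × 1.0436 × 0.9950 × 1.0350 = 1.08246339
Real growth factor = 1.24421724 / 1.08246339 = 1.14943124
Annualized real rate = 1.14943124^(1/4) − 1 = 3.5430% → 0.0354.

0.0354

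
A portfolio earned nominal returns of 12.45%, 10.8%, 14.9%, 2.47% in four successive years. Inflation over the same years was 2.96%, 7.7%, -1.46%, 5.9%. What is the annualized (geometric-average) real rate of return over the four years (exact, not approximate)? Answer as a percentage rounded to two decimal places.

Nominal growth factor = 1.1245 × 1.1080 × 1.1490 × 1.0247 = 1.46695228
Price-level growth factor = 1.0296 × 1.0770 × 0.9854 × 1.0590 = 1.15715825
Real growth factor = 1.46695228 / 1.15715825 = 1.26771967
Annualized real rate = 1.26771967^(1/4) − 1 = 6.1099% → 6.11%.

6.11%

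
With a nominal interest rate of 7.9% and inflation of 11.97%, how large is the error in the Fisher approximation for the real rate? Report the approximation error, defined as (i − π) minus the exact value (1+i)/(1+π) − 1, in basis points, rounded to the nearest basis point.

Approximate: r ≈ 7.900% − 11.970% = -4.0700%
Exact: (1 + 0.0790)/(1 + 0.1197) − 1 = -3.6349%
Error = -4.0700% − (-3.6349%) = -0.4351% → -44 basis points.

-44 basis points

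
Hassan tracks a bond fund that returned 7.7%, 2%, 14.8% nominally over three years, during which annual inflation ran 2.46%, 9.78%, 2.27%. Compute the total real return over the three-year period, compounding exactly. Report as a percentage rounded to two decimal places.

9.63%

Compound the nominal returns: 1.0770 × 1.0200 × 1.1480 = 1.261124.
Compound inflation: 1.0246 × 1.0978 × 1.0227 = 1.150339.
Deflate: 1.261124 / 1.150339 = 1.096306.
Total real return = 1.096306 − 1 → 9.63%.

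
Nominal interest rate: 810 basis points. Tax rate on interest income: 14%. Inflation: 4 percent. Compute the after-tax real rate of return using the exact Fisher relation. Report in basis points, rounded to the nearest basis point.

285 basis points

After-tax nominal return = 8.1% × (1 − 0.14) = 6.9660%.
1 + r = 1.06966 / 1.04000 = 1.028519
After-tax real rate = 1.028519 − 1 → 285 basis points.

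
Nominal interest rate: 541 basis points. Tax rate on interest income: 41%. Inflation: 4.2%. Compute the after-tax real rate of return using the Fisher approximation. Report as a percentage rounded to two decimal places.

-1.01%

After-tax nominal return = 5.41% × (1 − 0.41) = 3.1919%.
r ≈ 3.1919% − 4.2% → -1.01%.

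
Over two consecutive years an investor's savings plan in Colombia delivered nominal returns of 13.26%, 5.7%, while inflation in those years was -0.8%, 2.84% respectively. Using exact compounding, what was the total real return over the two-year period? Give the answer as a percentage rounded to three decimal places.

17.349%

Nominal growth factor = 1.1326 × 1.0570 = 1.197158
Price-level growth factor = 0.9920 × 1.0284 = 1.020173
Real growth factor = 1.197158 / 1.020173 = 1.173486
Total real return = 1.173486 − 1 → 17.349%.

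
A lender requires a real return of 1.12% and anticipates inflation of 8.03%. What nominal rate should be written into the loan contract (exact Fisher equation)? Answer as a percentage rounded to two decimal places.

9.24%

(1 + i) = (1 + r)(1 + π) = 1.01120 × 1.08030 = 1.09239936
i = 1.09239936 − 1, so the required nominal rate is 9.24%.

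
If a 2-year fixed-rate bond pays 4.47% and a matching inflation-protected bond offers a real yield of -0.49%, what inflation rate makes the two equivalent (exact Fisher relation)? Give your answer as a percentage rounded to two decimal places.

4.98%

(1 + π) = (1 + i)/(1 + r) = 1.04470 / 0.99510 = 1.049844
Break-even inflation = 1.049844 − 1 → 4.98%.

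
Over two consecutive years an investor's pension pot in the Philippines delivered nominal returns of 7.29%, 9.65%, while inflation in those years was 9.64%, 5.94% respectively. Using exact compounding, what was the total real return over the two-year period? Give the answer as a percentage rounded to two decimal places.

1.28%

Compound the nominal returns: 1.0729 × 1.0965 = 1.176435.
Compound inflation: 1.0964 × 1.0594 = 1.161526.
Deflate: 1.176435 / 1.161526 = 1.012835.
Total real return = 1.012835 − 1 → 1.28%.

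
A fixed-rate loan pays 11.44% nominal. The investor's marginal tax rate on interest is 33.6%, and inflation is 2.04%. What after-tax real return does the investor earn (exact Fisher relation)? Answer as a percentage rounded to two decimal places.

After-tax nominal return = 11.44% × (1 − 0.336) = 7.59616%.
1 + r = 1.0759616 / 1.02040 = 1.054451
After-tax real rate = 1.054451 − 1 → 5.45%.

5.45%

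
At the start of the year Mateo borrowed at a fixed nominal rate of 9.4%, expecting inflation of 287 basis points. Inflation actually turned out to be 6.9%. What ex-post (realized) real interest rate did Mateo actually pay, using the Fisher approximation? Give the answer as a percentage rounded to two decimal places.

2.50%

Ex-post: 9.4% − 6.9% = 2.500%
So the realized real rate is 2.50%.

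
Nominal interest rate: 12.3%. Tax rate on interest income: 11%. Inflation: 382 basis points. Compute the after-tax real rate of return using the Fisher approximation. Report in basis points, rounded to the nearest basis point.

713 basis points

After-tax nominal return = 12.3% × (1 − 0.11) = 10.9470%.
r ≈ 10.9470% − 3.82% → 713 basis points.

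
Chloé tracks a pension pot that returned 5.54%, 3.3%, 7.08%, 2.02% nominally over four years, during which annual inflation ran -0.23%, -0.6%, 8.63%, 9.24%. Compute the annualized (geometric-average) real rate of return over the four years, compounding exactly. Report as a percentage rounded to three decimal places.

0.299%

Compound the nominal returns: 1.0554 × 1.0330 × 1.0708 × 1.0202 = 1.19099817.
Compound inflation: 0.9977 × 0.9940 × 1.0863 × 1.0924 = 1.17684110.
Deflate: 1.19099817 / 1.17684110 = 1.01202972.
Annualized real rate = 1.01202972^(1/4) − 1 = 0.2994% → 0.299%.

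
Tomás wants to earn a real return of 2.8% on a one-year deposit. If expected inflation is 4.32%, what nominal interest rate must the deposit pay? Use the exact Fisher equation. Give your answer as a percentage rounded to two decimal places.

(1 + i) = (1 + r)(1 + π) = 1.02800 × 1.04320 = 1.0724096
i = 1.0724096 − 1, so the required nominal rate is 7.24%.

7.24%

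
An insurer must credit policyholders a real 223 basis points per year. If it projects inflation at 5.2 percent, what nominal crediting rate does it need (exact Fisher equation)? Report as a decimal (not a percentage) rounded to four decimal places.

0.0755

(1 + i) = (1 + r)(1 + π) = 1.02230 × 1.05200 = 1.0754596
i = 1.0754596 − 1, so the required nominal rate is 0.0755.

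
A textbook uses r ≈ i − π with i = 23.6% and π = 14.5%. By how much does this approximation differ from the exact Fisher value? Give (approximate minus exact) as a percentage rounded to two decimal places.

Approximate: r ≈ 23.600% − 14.500% = 9.1000%
Exact: (1 + 0.2360)/(1 + 0.1450) − 1 = 7.9476%
Error = 9.1000% − 7.9476% = 1.1524% → 1.15%.

1.15%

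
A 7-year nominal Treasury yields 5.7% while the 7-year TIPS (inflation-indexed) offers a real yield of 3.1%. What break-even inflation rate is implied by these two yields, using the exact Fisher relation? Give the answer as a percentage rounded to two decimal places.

2.52%

(1 + π) = (1 + i)/(1 + r) = 1.05700 / 1.03100 = 1.025218
Break-even inflation = 1.025218 − 1 → 2.52%.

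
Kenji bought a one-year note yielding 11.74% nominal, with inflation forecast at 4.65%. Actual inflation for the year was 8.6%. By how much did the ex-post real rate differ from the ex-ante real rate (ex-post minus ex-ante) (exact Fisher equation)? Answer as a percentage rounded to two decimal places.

Ex-ante: (1 + 0.1174)/(1 + 0.0465) − 1 = 6.7750%
Ex-post: (1 + 0.1174)/(1 + 0.0860) − 1 = 2.8913%
Difference (ex-post − ex-ante) = -3.8836% → -3.88%.

-3.88%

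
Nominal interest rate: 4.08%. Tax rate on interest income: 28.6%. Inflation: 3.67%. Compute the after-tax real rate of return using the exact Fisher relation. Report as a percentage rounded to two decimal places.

-0.73%

After-tax nominal return = 4.08% × (1 − 0.286) = 2.91312%.
1 + r = 1.0291312 / 1.03670 = 0.992699
After-tax real rate = 0.992699 − 1 → -0.73%.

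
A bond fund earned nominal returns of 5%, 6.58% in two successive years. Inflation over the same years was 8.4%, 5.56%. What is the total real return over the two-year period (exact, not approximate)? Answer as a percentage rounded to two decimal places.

-2.20%

Compound the nominal returns: 1.0500 × 1.0658 = 1.119090.
Compound inflation: 1.0840 × 1.0556 = 1.144270.
Deflate: 1.119090 / 1.144270 = 0.977994.
Total real return = 0.977994 − 1 → -2.20%.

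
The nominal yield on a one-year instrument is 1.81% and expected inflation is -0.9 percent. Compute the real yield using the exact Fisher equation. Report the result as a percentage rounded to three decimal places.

By the Fisher relation, 1 + r = (1 + i)/(1 + π).
1 + r = 1.01810 / 0.99100 = 1.027346
r = 1.027346 − 1 = 2.7346%, i.e. 2.735%.

2.735%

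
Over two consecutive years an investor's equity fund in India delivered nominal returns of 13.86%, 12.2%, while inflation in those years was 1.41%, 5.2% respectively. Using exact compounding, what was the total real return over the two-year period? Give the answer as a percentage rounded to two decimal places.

19.75%

Compound the nominal returns: 1.1386 × 1.1220 = 1.277509.
Compound inflation: 1.0141 × 1.0520 = 1.066833.
Deflate: 1.277509 / 1.066833 = 1.197478.
Total real return = 1.197478 − 1 → 19.75%.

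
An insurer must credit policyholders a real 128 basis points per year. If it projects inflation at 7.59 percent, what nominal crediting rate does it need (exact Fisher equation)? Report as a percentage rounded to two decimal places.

8.97%

(1 + i) = (1 + r)(1 + π) = 1.01280 × 1.07590 = 1.08967152
i = 1.08967152 − 1, so the required nominal rate is 8.97%.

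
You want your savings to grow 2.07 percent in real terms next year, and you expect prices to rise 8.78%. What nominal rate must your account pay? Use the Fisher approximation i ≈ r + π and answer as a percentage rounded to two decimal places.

10.85%

i ≈ r + π = 2.07% + 8.78% = 10.85%.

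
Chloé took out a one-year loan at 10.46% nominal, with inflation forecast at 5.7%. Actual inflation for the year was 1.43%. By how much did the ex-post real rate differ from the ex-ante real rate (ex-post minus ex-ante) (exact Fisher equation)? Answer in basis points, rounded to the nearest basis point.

440 basis points

Ex-ante: (1 + 0.1046)/(1 + 0.0570) − 1 = 4.5033%
Ex-post: (1 + 0.1046)/(1 + 0.0143) − 1 = 8.9027%
Difference (ex-post − ex-ante) = 4.3994% → 440 basis points.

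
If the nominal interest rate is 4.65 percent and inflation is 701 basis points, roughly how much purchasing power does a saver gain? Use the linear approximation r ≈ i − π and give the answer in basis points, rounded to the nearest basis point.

r ≈ i − π = 4.65% − 7.01% = -236 basis points.

-236 basis points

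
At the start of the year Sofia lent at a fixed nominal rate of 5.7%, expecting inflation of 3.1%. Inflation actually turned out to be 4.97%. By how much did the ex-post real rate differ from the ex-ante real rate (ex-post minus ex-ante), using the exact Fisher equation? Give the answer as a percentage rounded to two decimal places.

-1.83%

Ex-ante: (1 + 0.0570)/(1 + 0.0310) − 1 = 2.5218%
Ex-post: (1 + 0.0570)/(1 + 0.0497) − 1 = 0.6954%
Difference (ex-post − ex-ante) = -1.8264% → -1.83%.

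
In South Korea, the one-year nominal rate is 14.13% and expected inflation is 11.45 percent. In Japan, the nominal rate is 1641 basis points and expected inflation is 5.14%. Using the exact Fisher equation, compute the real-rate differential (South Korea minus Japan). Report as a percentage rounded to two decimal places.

South Korea: (1 + 0.1413)/(1 + 0.1145) − 1 = 2.4047%
Japan: (1 + 0.1641)/(1 + 0.0514) − 1 = 10.7190%
Differential = 2.4047% − 10.7190% = -8.3144% → -8.31%.

-8.31%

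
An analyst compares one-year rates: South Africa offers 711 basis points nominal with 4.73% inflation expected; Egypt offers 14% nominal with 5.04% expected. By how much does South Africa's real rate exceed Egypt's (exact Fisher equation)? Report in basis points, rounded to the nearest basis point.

-626 basis points

South Africa: (1 + 0.0711)/(1 + 0.0473) − 1 = 2.2725%
Egypt: (1 + 0.1400)/(1 + 0.0504) − 1 = 8.5301%
Differential = 2.2725% − 8.5301% = -6.2576% → -626 basis points.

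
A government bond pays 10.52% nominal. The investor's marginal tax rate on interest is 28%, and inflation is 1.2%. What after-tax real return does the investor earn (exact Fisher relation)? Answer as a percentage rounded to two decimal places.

After-tax nominal return = 10.52% × (1 − 0.28) = 7.5744%.
1 + r = 1.075744 / 1.01200 = 1.062988
After-tax real rate = 1.062988 − 1 → 6.30%.

6.30%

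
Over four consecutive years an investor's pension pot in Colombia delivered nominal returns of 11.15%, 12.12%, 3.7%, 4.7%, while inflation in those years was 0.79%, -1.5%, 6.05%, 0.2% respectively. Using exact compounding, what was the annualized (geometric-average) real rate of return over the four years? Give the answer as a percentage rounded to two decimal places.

6.42%

Compound the nominal returns: 1.1115 × 1.1212 × 1.0370 × 1.0470 = 1.35306292.
Compound inflation: 1.0079 × 0.9850 × 1.0605 × 1.0020 = 1.05495047.
Deflate: 1.35306292 / 1.05495047 = 1.28258431.
Annualized real rate = 1.28258431^(1/4) − 1 = 6.4196% → 6.42%.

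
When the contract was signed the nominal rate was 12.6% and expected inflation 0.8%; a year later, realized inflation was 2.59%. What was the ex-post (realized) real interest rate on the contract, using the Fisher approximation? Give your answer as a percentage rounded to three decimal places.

Ex-post: 12.6% − 2.59% = 10.010%
So the realized real rate is 10.010%.

10.010%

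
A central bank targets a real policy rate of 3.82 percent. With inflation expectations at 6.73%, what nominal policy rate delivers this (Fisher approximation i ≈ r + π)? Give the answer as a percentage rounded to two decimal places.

i ≈ r + π = 3.82% + 6.73% = 10.55%.

10.55%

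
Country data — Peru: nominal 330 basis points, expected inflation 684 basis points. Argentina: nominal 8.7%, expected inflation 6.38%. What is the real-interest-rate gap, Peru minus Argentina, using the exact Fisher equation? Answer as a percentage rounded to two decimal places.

-5.49%

Peru: (1 + 0.0330)/(1 + 0.0684) − 1 = -3.3134%
Argentina: (1 + 0.0870)/(1 + 0.0638) − 1 = 2.1809%
Differential = -3.3134% − 2.1809% = -5.4942% → -5.49%.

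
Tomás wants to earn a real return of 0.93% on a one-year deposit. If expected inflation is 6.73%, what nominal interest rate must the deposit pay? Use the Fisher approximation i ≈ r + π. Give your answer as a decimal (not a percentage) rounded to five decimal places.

i ≈ r + π = 0.93% + 6.73% = 0.07660.

0.07660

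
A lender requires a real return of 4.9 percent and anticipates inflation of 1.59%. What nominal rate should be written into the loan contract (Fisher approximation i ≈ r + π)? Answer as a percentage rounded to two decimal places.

i ≈ r + π = 4.9% + 1.59% = 6.49%.

6.49%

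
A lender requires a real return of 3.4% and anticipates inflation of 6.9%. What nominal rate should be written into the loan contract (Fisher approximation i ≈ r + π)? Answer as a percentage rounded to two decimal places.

i ≈ r + π = 3.4% + 6.9% = 10.30%.

10.30%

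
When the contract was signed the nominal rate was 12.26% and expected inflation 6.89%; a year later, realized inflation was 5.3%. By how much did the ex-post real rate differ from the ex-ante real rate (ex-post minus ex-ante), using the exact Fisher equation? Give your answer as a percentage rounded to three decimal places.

1.586%

Ex-ante: (1 + 0.1226)/(1 + 0.0689) − 1 = 5.0239%
Ex-post: (1 + 0.1226)/(1 + 0.0530) − 1 = 6.6097%
Difference (ex-post − ex-ante) = 1.5858% → 1.586%.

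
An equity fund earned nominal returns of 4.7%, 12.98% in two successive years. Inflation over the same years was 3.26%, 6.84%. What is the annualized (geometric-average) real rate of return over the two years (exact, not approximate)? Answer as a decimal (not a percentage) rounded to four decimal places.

0.0355

Compound the nominal returns: 1.0470 × 1.1298 = 1.18290060.
Compound inflation: 1.0326 × 1.0684 = 1.10322984.
Deflate: 1.18290060 / 1.10322984 = 1.07221592.
Annualized real rate = 1.07221592^(1/2) − 1 = 3.5479% → 0.0355.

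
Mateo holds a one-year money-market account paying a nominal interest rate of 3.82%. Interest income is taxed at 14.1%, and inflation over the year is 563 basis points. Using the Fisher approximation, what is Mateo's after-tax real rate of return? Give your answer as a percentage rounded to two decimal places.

After-tax nominal return = 3.82% × (1 − 0.141) = 3.28138%.
r ≈ 3.28138% − 5.63% → -2.35%.

-2.35%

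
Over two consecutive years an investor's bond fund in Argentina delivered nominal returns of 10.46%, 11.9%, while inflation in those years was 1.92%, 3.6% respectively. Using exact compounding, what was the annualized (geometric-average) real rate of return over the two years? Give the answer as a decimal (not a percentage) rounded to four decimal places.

Compound the nominal returns: 1.1046 × 1.1190 = 1.23604740.
Compound inflation: 1.0192 × 1.0360 = 1.05589120.
Deflate: 1.23604740 / 1.05589120 = 1.17062004.
Annualized real rate = 1.17062004^(1/2) − 1 = 8.1952% → 0.0820.

0.0820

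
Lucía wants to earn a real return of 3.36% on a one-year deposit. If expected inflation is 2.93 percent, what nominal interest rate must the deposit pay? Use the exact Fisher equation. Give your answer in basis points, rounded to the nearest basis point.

(1 + i) = (1 + r)(1 + π) = 1.03360 × 1.02930 = 1.06388448
i = 1.06388448 − 1, so the required nominal rate is 639 basis points.

639 basis points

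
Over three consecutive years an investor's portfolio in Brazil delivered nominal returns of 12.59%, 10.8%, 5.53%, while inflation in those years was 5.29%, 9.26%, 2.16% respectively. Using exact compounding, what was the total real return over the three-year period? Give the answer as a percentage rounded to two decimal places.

Nominal growth factor = 1.1259 × 1.1080 × 1.0553 = 1.316484
Price-level growth factor = 1.0529 × 1.0926 × 1.0216 = 1.175247
Real growth factor = 1.316484 / 1.175247 = 1.120176
Total real return = 1.120176 − 1 → 12.02%.

12.02%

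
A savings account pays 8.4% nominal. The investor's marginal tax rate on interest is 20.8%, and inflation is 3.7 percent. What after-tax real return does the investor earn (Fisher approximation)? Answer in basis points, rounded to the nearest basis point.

After-tax nominal return = 8.4% × (1 − 0.208) = 6.6528%.
r ≈ 6.6528% − 3.7% → 295 basis points.

295 basis points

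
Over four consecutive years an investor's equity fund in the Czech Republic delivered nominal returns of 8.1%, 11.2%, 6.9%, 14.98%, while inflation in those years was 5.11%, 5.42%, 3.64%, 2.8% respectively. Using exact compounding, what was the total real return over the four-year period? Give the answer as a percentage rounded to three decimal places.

Nominal growth factor = 1.0810 × 1.1120 × 1.0690 × 1.1498 = 1.4775102
Price-level growth factor = 1.0511 × 1.0542 × 1.0364 × 1.0280 = 1.1805586
Real growth factor = 1.4775102 / 1.1805586 = 1.2515348
Total real return = 1.2515348 − 1 → 25.153%.

25.153%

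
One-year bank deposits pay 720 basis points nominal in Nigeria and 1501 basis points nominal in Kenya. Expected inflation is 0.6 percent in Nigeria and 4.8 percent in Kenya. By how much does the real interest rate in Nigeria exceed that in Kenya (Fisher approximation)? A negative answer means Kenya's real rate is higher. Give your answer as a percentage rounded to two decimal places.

Nigeria: 7.2% − 0.6% = 6.600%
Kenya: 15.01% − 4.8% = 10.210%
Differential = -3.610% → -3.61%.

-3.61%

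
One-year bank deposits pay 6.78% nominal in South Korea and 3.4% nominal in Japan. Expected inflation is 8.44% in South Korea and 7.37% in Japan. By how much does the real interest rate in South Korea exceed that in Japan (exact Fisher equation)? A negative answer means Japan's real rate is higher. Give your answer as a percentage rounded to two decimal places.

South Korea: (1 + 0.0678)/(1 + 0.0844) − 1 = -1.5308%
Japan: (1 + 0.0340)/(1 + 0.0737) − 1 = -3.6975%
Differential = -1.5308% − (-3.6975%) = 2.1667% → 2.17%.

2.17%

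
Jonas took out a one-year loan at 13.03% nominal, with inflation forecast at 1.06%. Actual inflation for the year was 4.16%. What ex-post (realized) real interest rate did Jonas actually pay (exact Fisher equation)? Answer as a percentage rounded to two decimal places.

8.52%

Ex-post: (1 + 0.1303)/(1 + 0.0416) − 1 = 8.5157%
So the realized real rate is 8.52%.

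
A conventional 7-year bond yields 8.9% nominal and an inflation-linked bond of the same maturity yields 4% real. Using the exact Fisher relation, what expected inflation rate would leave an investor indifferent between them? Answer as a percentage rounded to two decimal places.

(1 + π) = (1 + i)/(1 + r) = 1.08900 / 1.04000 = 1.047115
Break-even inflation = 1.047115 − 1 → 4.71%.

4.71%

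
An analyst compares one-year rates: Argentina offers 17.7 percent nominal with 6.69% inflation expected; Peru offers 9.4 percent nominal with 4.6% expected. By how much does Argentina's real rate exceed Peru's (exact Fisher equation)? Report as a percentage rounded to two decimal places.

Argentina: (1 + 0.1770)/(1 + 0.0669) − 1 = 10.3196%
Peru: (1 + 0.0940)/(1 + 0.0460) − 1 = 4.5889%
Differential = 10.3196% − 4.5889% = 5.7307% → 5.73%.

5.73%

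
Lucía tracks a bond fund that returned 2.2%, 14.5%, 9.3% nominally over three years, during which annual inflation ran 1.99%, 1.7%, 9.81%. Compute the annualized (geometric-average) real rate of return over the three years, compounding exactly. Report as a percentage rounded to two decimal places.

Compound the nominal returns: 1.0220 × 1.1450 × 1.0930 = 1.27901767.
Compound inflation: 1.0199 × 1.0170 × 1.0981 = 1.13899138.
Deflate: 1.27901767 / 1.13899138 = 1.12293885.
Annualized real rate = 1.12293885^(1/3) − 1 = 3.9406% → 3.94%.

3.94%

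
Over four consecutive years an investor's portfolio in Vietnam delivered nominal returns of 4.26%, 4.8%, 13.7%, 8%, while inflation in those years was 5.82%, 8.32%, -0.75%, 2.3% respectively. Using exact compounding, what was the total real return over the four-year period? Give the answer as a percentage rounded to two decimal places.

15.29%

Nominal growth factor = 1.0426 × 1.0480 × 1.1370 × 1.0800 = 1.341724
Price-level growth factor = 1.0582 × 1.0832 × 0.9925 × 1.0230 = 1.163811
Real growth factor = 1.341724 / 1.163811 = 1.152871
Total real return = 1.152871 − 1 → 15.29%.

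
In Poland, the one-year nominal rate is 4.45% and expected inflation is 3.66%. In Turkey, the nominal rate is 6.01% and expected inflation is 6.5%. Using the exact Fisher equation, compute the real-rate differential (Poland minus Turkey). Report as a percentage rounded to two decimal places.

Poland: (1 + 0.0445)/(1 + 0.0366) − 1 = 0.7621%
Turkey: (1 + 0.0601)/(1 + 0.0650) − 1 = -0.4601%
Differential = 0.7621% − (-0.4601%) = 1.2222% → 1.22%.

1.22%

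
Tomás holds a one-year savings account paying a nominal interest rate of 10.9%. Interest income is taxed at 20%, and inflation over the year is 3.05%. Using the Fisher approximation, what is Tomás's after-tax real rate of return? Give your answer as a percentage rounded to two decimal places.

5.67%

After-tax nominal return = 10.9% × (1 − 0.2) = 8.7200%.
r ≈ 8.7200% − 3.05% → 5.67%.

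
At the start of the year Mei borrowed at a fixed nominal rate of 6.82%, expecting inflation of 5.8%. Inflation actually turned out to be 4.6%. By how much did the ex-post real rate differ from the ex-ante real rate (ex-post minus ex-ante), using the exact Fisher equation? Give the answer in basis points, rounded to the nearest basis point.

Ex-ante: (1 + 0.0682)/(1 + 0.0580) − 1 = 0.9641%
Ex-post: (1 + 0.0682)/(1 + 0.0460) − 1 = 2.1224%
Difference (ex-post − ex-ante) = 1.1583% → 116 basis points.

116 basis points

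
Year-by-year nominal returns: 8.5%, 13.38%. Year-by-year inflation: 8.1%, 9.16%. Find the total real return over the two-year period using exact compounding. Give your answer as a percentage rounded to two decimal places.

Nominal growth factor = 1.0850 × 1.1338 = 1.230173
Price-level growth factor = 1.0810 × 1.0916 = 1.180020
Real growth factor = 1.230173 / 1.180020 = 1.042502
Total real return = 1.042502 − 1 → 4.25%.

4.25%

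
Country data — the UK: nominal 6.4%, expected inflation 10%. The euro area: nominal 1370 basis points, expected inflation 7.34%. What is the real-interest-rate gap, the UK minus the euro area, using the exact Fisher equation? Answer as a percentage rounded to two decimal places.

-9.20%

The UK: (1 + 0.0640)/(1 + 0.1000) − 1 = -3.2727%
The euro area: (1 + 0.1370)/(1 + 0.0734) − 1 = 5.9251%
Differential = -3.2727% − 5.9251% = -9.1978% → -9.20%.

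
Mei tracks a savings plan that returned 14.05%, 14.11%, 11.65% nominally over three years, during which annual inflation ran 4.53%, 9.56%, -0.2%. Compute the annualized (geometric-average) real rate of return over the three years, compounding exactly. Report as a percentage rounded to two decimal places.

Compound the nominal returns: 1.1405 × 1.1411 × 1.1165 = 1.45304051.
Compound inflation: 1.0453 × 1.0956 × 0.9980 = 1.14294022.
Deflate: 1.45304051 / 1.14294022 = 1.27131803.
Annualized real rate = 1.27131803^(1/3) − 1 = 8.3307% → 8.33%.

8.33%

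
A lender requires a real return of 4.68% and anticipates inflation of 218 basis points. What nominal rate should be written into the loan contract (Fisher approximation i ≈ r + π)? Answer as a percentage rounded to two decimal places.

6.86%

i ≈ r + π = 4.68% + 2.18% = 6.86%.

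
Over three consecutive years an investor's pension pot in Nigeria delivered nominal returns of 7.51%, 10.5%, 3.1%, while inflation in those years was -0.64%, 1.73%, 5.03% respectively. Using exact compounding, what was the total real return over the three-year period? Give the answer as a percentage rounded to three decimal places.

Nominal growth factor = 1.0751 × 1.1050 × 1.0310 = 1.224813
Price-level growth factor = 0.9936 × 1.0173 × 1.0503 = 1.061632
Real growth factor = 1.224813 / 1.061632 = 1.153708
Total real return = 1.153708 − 1 → 15.371%.

15.371%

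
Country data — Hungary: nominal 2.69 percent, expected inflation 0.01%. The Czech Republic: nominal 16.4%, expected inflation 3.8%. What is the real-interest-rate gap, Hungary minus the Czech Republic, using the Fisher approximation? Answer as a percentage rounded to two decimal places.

-9.92%

Hungary: 2.69% − 0.01% = 2.680%
The Czech Republic: 16.4% − 3.8% = 12.600%
Differential = -9.920% → -9.92%.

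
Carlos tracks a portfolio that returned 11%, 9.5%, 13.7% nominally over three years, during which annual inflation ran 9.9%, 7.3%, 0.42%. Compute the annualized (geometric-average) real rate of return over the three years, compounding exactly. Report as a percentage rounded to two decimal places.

Nominal growth factor = 1.1100 × 1.0950 × 1.1370 = 1.38196665
Price-level growth factor = 1.0990 × 1.0730 × 1.0042 = 1.18417975
Real growth factor = 1.38196665 / 1.18417975 = 1.16702439
Annualized real rate = 1.16702439^(1/3) − 1 = 5.2834% → 5.28%.

5.28%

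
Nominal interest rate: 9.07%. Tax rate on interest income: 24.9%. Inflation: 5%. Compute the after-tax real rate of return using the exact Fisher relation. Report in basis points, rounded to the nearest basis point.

173 basis points

After-tax nominal return = 9.07% × (1 − 0.249) = 6.81157%.
1 + r = 1.0681157 / 1.05000 = 1.017253
After-tax real rate = 1.017253 − 1 → 173 basis points.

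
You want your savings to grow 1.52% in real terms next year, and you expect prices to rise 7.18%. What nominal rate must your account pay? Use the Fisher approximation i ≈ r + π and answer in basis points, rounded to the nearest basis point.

i ≈ r + π = 1.52% + 7.18% = 870 basis points.

870 basis points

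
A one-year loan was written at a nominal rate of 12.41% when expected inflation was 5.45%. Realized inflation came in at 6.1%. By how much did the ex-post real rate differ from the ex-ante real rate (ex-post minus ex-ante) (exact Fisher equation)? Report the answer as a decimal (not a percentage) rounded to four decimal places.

Ex-ante: (1 + 0.1241)/(1 + 0.0545) − 1 = 6.6003%
Ex-post: (1 + 0.1241)/(1 + 0.0610) − 1 = 5.9472%
Difference (ex-post − ex-ante) = -0.6531% → -0.0065.

-0.0065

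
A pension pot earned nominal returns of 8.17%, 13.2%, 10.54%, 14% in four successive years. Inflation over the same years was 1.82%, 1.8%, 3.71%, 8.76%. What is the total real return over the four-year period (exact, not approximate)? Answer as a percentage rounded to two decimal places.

31.98%

Compound the nominal returns: 1.0817 × 1.1320 × 1.1054 × 1.1400 = 1.543041.
Compound inflation: 1.0182 × 1.0180 × 1.0371 × 1.0876 = 1.169151.
Deflate: 1.543041 / 1.169151 = 1.319796.
Total real return = 1.319796 − 1 → 31.98%.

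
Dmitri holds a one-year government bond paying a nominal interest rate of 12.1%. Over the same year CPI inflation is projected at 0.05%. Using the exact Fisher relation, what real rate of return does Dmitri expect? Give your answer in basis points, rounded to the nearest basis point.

1204 basis points

1 + r = 1.12100 / 1.00050 = 1.120440
r = 1.120440 − 1 = 12.0440%, i.e. 1204 basis points.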